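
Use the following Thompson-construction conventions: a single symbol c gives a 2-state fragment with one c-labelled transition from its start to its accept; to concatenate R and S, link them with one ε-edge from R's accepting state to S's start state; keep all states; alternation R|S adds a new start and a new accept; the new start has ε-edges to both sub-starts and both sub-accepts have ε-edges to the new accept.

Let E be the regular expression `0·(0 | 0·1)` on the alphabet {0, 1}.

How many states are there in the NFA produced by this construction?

10

Bottom-up over the parse tree:
Each of the 4 symbol leaves contributes a 2-state fragment.
  0·1 → 4 states
  0 | 0·1 → 8 states
  0·(0 | 0·1) → 10 states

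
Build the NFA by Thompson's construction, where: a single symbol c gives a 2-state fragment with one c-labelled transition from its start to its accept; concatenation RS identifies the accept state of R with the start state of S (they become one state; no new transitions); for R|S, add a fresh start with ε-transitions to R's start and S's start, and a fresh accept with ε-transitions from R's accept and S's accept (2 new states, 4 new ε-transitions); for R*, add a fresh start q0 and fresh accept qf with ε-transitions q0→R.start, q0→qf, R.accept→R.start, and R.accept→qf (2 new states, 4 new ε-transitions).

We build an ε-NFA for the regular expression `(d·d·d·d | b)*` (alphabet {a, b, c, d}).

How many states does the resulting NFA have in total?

11

Building bottom-up:
Each of the 5 symbol leaves contributes a 2-state fragment.
  d·d·d·d : 5 states
  d·d·d·d | b : 9 states
  (d·d·d·d | b)* : 11 states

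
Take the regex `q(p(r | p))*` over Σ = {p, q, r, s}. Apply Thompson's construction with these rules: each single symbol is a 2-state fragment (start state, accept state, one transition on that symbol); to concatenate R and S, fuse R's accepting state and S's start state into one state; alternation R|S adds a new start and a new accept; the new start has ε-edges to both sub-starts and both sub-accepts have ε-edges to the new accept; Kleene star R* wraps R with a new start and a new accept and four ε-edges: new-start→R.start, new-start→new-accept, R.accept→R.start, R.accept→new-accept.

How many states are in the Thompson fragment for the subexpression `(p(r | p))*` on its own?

Fragment for `(p(r | p))*`:
Each of the 3 symbol leaves contributes a 2-state fragment.
  r | p : 6 states
  p(r | p) : 7 states
  (p(r | p))* : 9 states

9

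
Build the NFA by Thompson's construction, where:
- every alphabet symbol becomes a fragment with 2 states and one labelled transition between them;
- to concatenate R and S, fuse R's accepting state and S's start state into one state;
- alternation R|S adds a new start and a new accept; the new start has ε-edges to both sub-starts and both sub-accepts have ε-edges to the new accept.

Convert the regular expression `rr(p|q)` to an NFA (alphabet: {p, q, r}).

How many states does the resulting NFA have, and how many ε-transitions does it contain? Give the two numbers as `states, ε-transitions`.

8, 4

Per subexpression:
Each of the 4 symbol leaves contributes 2 states and 0 ε-transitions.
  p|q : 6 states, 4 ε-transitions
  rr(p|q) : 8 states, 4 ε-transitions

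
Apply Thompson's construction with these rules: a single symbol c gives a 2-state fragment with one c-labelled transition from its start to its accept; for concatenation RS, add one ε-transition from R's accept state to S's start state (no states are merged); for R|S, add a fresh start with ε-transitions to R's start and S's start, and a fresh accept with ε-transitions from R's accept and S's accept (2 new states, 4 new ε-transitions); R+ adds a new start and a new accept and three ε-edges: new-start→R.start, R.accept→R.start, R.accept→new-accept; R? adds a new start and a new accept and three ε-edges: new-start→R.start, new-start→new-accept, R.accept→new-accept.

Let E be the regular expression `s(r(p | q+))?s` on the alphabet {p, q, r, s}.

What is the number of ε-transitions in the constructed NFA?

13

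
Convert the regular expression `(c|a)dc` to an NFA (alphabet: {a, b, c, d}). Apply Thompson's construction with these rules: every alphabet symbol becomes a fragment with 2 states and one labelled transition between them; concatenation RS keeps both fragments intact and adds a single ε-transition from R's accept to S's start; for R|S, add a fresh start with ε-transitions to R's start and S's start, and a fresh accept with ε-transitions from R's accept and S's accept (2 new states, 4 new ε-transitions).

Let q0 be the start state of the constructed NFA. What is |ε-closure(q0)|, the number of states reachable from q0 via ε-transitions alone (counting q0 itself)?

3

Compute the ε-closure size of each fragment's start state recursively; a symbol fragment's start has no outgoing ε-edge, so its closure is just itself (size 1).
  c|a — C = 1 + 1 + 1 = 3 (the new accept is not ε-reachable since no branch accepts ε)
  (c|a)dc — C equals the left operand's closure size = 3 (its accept is not ε-reachable, so the closure stops there)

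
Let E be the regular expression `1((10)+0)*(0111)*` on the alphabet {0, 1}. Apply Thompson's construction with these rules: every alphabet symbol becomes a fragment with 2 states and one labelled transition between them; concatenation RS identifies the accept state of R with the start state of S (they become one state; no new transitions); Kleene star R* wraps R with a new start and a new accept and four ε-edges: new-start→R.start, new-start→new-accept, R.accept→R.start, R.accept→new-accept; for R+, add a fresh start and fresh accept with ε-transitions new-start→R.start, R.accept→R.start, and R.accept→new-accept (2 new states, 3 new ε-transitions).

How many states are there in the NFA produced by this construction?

By structural recursion:
Each of the 8 symbol leaves contributes a 2-state fragment.
  10 = 3 states
  (10)+ = 5 states
  (10)+0 = 6 states
  ((10)+0)* = 8 states
  0111 = 5 states
  (0111)* = 7 states
  1((10)+0)*(0111)* = 15 states

15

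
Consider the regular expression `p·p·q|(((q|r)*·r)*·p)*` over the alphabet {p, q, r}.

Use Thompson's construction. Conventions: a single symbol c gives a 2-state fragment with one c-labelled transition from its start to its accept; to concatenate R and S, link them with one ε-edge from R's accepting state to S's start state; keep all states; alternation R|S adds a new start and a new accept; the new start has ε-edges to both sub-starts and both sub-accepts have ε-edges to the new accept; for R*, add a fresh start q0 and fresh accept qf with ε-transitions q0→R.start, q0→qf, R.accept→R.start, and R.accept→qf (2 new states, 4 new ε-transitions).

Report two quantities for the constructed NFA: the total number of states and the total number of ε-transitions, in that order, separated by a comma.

24, 24

Bottom-up over the parse tree:
Each of the 7 symbol leaves contributes 2 states and 0 ε-transitions.
  p·p·q : 6 states, 2 ε-transitions
  q|r : 6 states, 4 ε-transitions
  (q|r)* : 8 states, 8 ε-transitions
  (q|r)*·r : 10 states, 9 ε-transitions
  ((q|r)*·r)* : 12 states, 13 ε-transitions
  ((q|r)*·r)*·p : 14 states, 14 ε-transitions
  (((q|r)*·r)*·p)* : 16 states, 18 ε-transitions
  p·p·q|(((q|r)*·r)*·p)* : 24 states, 24 ε-transitions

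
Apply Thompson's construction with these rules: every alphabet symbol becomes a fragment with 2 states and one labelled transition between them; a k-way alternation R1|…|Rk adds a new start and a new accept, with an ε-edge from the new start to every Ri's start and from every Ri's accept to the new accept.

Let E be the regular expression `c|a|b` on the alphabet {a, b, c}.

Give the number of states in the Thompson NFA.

8

By structural recursion:
Each of the 3 symbol leaves contributes a 2-state fragment.
  c|a|b → 8 states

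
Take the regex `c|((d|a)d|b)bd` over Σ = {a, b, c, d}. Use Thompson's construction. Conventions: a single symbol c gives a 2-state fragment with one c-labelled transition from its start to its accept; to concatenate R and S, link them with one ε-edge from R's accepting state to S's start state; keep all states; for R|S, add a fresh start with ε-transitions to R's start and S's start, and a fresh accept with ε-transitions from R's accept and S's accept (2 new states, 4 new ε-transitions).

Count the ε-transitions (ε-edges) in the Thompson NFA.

Building bottom-up:
Each of the 7 symbol leaves contributes 0 ε-transitions.
  d|a → 4 ε-transitions
  (d|a)d → 5 ε-transitions
  (d|a)d|b → 9 ε-transitions
  ((d|a)d|b)bd → 11 ε-transitions
  c|((d|a)d|b)bd → 15 ε-transitions

15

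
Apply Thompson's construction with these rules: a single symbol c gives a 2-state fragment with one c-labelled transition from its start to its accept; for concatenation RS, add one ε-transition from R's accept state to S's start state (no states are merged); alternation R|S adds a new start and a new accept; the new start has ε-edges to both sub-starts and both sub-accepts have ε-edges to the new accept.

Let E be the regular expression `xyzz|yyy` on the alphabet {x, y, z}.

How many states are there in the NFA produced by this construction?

16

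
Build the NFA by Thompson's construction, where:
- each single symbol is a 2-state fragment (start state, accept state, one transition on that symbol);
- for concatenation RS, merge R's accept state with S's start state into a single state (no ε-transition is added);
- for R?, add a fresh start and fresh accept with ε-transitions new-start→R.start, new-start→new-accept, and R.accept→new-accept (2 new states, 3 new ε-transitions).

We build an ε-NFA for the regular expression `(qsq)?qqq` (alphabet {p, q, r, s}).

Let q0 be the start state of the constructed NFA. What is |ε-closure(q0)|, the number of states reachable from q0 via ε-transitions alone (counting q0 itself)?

Work bottom-up. For each fragment F, track |ε-closure(F.start)| and whether F's accept lies in that closure (i.e. whether F accepts ε). A single-symbol fragment has closure size 1 and does not accept ε.
  qsq : |ε-closure| equals the left operand's closure size = 1 (its accept is not ε-reachable, so the closure stops there)
  (qsq)? : new start has ε-edges to the inner start and to the new accept, so |ε-closure| = 2 + 1 = 3
  (qsq)?qqq : the left operand accepts ε, so the closure extends into the next operand (the shared merged state is already counted); |ε-closure| = 3 + (1−1) = 3

3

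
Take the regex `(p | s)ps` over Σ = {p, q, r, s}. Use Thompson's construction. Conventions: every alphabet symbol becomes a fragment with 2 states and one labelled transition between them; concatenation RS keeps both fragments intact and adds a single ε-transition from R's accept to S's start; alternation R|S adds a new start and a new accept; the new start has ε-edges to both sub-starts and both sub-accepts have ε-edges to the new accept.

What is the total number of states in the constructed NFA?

10

Recursing over subexpressions:
Each of the 4 symbol leaves contributes a 2-state fragment.
  p | s — 6 states
  (p | s)ps — 10 states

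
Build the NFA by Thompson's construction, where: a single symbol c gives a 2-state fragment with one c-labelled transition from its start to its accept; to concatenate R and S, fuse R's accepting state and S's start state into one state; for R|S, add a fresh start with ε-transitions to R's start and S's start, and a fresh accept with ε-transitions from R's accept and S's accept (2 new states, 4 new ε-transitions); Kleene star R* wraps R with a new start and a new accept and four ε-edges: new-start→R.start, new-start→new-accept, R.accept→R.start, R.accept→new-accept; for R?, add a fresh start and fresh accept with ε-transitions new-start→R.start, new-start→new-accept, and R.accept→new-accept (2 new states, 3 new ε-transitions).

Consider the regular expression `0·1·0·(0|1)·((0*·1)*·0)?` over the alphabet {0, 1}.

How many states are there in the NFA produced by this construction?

18

Recursing over subexpressions:
Each of the 8 symbol leaves contributes a 2-state fragment.
  0|1 — 6 states
  0* — 4 states
  0*·1 — 5 states
  (0*·1)* — 7 states
  (0*·1)*·0 — 8 states
  ((0*·1)*·0)? — 10 states
  0·1·0·(0|1)·((0*·1)*·0)? — 18 states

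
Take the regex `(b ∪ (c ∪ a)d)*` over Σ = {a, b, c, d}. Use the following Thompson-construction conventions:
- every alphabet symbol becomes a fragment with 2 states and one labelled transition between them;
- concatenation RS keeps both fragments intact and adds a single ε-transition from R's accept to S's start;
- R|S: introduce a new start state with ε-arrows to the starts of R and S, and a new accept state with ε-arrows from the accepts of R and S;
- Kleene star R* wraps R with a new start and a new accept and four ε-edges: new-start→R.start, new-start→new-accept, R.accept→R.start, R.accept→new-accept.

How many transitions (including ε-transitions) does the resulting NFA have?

17

Recursing over subexpressions:
Each of the 4 symbol leaves contributes 1 transition (1 symbol, 0 ε).
  c ∪ a → 6 transitions (2 symbol, 4 ε)
  (c ∪ a)d → 8 transitions (3 symbol, 5 ε)
  b ∪ (c ∪ a)d → 13 transitions (4 symbol, 9 ε)
  (b ∪ (c ∪ a)d)* → 17 transitions (4 symbol, 13 ε)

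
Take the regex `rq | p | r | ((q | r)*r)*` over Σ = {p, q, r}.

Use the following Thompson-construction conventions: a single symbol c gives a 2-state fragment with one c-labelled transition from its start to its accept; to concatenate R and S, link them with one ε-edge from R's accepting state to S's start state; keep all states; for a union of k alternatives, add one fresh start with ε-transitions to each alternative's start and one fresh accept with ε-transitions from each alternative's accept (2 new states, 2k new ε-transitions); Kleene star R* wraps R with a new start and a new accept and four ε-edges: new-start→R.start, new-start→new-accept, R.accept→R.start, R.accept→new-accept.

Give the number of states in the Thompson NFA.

22

Per subexpression:
Each of the 7 symbol leaves contributes a 2-state fragment.
  rq = 4 states
  q | r = 6 states
  (q | r)* = 8 states
  (q | r)*r = 10 states
  ((q | r)*r)* = 12 states
  rq | p | r | ((q | r)*r)* = 22 states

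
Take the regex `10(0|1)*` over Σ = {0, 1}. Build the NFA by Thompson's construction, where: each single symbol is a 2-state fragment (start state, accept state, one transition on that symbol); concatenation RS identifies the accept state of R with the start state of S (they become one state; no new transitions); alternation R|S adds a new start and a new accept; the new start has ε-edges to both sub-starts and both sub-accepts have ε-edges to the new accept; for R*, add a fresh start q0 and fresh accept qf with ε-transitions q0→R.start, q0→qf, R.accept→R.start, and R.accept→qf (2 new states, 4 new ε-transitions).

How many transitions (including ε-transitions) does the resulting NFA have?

Building bottom-up:
Each of the 4 symbol leaves contributes 1 transition (1 symbol, 0 ε).
  0|1 = 6 transitions (2 symbol, 4 ε)
  (0|1)* = 10 transitions (2 symbol, 8 ε)
  10(0|1)* = 12 transitions (4 symbol, 8 ε)

12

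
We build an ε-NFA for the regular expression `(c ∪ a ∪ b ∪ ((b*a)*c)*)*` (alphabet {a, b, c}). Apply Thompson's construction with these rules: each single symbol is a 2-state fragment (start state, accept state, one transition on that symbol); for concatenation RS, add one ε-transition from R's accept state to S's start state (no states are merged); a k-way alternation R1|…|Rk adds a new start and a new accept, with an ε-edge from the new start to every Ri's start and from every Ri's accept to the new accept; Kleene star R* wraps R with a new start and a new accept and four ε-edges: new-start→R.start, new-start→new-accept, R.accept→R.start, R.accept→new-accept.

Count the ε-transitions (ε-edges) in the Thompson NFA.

By structural recursion:
Each of the 6 symbol leaves contributes 0 ε-transitions.
  b* = 4 ε-transitions
  b*a = 5 ε-transitions
  (b*a)* = 9 ε-transitions
  (b*a)*c = 10 ε-transitions
  ((b*a)*c)* = 14 ε-transitions
  c ∪ a ∪ b ∪ ((b*a)*c)* = 22 ε-transitions
  (c ∪ a ∪ b ∪ ((b*a)*c)*)* = 26 ε-transitions

26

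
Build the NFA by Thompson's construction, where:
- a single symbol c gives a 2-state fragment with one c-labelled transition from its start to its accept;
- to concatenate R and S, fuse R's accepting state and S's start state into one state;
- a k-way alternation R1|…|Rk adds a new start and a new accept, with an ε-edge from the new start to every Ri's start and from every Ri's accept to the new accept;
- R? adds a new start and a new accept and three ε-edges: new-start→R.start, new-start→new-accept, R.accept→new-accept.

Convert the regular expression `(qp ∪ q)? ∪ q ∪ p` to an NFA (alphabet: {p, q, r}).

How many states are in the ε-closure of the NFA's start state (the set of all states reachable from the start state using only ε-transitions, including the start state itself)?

9

Let C(F) = |ε-closure(F.start)| within fragment F, and note whether F accepts ε. Symbol fragments have C = 1 and do not accept ε. Then:
  qp : |closure| equals the left operand's closure size = 1 (its accept is not ε-reachable, so the closure stops there)
  qp ∪ q : |closure| = 1 + 1 + 1 = 3 (the new accept is not ε-reachable since no branch accepts ε)
  (qp ∪ q)? : |closure| = 1 (new start) + 3 (body) + 1 (new accept, via ε) = 5
  (qp ∪ q)? ∪ q ∪ p : |closure| = 1 (new start) + (5 + 1 + 1) + 1 (new accept, since some branch ε-reaches its own accept) = 9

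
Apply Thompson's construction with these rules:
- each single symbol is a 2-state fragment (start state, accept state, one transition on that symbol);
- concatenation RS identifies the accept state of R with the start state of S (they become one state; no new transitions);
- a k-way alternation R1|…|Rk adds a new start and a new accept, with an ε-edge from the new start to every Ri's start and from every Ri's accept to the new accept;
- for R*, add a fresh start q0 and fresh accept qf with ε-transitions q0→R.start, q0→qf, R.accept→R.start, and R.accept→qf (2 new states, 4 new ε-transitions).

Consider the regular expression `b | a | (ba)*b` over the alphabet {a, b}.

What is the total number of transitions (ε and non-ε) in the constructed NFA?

Building bottom-up:
Each of the 5 symbol leaves contributes 1 transition (1 symbol, 0 ε).
  ba : 2 transitions (2 symbol, 0 ε)
  (ba)* : 6 transitions (2 symbol, 4 ε)
  (ba)*b : 7 transitions (3 symbol, 4 ε)
  b | a | (ba)*b : 15 transitions (5 symbol, 10 ε)

15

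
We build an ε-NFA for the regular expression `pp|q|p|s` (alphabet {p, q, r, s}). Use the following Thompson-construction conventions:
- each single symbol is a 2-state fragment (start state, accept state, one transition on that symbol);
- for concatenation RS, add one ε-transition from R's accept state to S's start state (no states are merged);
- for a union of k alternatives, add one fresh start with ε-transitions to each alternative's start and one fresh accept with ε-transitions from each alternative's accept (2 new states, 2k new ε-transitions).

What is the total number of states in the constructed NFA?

12

Bottom-up over the parse tree:
Each of the 5 symbol leaves contributes a 2-state fragment.
  pp : 4 states
  pp|q|p|s : 12 states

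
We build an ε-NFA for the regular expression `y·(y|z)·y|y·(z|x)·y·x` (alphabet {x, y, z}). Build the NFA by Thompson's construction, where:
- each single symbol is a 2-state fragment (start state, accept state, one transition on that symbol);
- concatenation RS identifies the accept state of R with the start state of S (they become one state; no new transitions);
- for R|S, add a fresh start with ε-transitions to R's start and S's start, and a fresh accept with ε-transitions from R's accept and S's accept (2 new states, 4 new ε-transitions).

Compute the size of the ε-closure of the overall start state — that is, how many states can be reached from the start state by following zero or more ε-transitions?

Compute the ε-closure size of each fragment's start state recursively; a symbol fragment's start has no outgoing ε-edge, so its closure is just itself (size 1).
  y|z : new start ε-reaches every alternative's start; none of them accept ε, so the new accept is not reached: C = 1 + 1 + 1 = 3
  y·(y|z)·y : same as the first factor's closure: C = 1
  z|x : C = 1 + 1 + 1 = 3 (the new accept is not ε-reachable since no branch accepts ε)
  y·(z|x)·y·x : C equals the left operand's closure size = 1 (its accept is not ε-reachable, so the closure stops there)
  y·(y|z)·y|y·(z|x)·y·x : C = 1 + 1 + 1 = 3 (the new accept is not ε-reachable since no branch accepts ε)

3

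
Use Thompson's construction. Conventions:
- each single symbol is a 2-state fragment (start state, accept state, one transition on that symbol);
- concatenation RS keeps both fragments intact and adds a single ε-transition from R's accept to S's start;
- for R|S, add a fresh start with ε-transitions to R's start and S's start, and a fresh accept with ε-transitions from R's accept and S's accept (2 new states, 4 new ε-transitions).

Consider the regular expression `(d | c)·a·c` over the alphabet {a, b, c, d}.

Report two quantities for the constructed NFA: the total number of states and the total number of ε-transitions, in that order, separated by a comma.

10, 6

Per subexpression:
Each of the 4 symbol leaves contributes 2 states and 0 ε-transitions.
  d | c : 6 states, 4 ε-transitions
  (d | c)·a·c : 10 states, 6 ε-transitions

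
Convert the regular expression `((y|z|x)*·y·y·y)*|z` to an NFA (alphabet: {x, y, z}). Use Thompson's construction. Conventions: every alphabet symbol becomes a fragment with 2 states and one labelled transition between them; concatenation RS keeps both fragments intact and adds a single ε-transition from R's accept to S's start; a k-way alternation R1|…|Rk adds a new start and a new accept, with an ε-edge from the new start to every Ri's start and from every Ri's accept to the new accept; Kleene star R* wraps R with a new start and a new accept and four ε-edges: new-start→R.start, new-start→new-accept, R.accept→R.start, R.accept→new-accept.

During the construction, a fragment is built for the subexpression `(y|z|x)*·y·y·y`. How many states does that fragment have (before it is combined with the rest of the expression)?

16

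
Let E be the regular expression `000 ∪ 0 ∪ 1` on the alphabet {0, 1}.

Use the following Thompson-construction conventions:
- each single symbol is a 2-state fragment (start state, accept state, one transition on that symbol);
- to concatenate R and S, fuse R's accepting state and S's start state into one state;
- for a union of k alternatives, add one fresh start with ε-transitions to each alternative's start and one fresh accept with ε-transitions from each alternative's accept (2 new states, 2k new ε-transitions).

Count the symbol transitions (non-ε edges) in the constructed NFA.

5

Recursing over subexpressions:
Each of the 5 symbol leaves contributes exactly 1 symbol transition.
  000 → 3 symbol transitions
  000 ∪ 0 ∪ 1 → 5 symbol transitions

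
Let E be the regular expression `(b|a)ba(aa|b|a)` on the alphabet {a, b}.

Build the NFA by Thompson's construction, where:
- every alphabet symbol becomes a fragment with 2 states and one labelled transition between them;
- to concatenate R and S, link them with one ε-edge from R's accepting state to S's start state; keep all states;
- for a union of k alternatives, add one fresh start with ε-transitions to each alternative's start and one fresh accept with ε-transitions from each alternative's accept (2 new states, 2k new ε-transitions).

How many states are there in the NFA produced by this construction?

20

Building bottom-up:
Each of the 8 symbol leaves contributes a 2-state fragment.
  b|a — 6 states
  aa — 4 states
  aa|b|a — 10 states
  (b|a)ba(aa|b|a) — 20 states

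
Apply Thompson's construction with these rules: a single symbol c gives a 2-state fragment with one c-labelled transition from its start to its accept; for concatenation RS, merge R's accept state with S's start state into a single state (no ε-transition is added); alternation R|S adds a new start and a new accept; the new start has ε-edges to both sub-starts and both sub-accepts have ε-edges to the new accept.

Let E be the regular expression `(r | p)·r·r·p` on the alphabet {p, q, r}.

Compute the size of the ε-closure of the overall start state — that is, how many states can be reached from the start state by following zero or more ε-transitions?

Let C(F) = |ε-closure(F.start)| within fragment F, and note whether F accepts ε. Symbol fragments have C = 1 and do not accept ε. Then:
  r | p : C = 1 + 1 + 1 = 3 (the new accept is not ε-reachable since no branch accepts ε)
  (r | p)·r·r·p : C equals the left operand's closure size = 3 (its accept is not ε-reachable, so the closure stops there)

3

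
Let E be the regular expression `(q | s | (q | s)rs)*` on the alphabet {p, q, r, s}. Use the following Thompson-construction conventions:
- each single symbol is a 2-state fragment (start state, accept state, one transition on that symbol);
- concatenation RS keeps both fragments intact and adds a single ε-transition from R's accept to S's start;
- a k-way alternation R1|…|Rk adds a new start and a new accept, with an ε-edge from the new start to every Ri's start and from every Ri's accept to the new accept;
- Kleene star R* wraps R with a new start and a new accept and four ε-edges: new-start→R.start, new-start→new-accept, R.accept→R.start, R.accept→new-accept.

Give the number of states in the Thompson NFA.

18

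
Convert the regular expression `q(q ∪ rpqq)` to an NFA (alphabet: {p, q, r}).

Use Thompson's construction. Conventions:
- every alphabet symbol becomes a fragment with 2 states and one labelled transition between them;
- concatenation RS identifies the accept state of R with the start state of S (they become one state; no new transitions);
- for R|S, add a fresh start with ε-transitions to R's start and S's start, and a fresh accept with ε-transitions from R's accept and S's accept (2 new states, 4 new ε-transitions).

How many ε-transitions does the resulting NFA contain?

4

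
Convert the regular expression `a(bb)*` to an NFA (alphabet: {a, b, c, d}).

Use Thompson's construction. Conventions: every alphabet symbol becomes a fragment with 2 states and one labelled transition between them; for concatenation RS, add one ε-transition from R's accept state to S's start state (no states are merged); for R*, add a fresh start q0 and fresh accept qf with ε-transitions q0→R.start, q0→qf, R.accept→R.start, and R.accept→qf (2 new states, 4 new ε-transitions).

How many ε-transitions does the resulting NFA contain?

6

Recursing over subexpressions:
Each of the 3 symbol leaves contributes 0 ε-transitions.
  bb : 1 ε-transition
  (bb)* : 5 ε-transitions
  a(bb)* : 6 ε-transitions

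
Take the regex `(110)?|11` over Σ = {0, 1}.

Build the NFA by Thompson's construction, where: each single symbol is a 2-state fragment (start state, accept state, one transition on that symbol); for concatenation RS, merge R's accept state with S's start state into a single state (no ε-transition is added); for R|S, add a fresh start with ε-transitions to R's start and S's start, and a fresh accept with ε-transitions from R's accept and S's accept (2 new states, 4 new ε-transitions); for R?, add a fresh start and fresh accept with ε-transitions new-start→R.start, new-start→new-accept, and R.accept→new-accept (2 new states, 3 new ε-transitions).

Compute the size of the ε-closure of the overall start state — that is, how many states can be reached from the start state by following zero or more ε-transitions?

Work bottom-up. For each fragment F, track |ε-closure(F.start)| and whether F's accept lies in that closure (i.e. whether F accepts ε). A single-symbol fragment has closure size 1 and does not accept ε.
  110 : same as the first factor's closure: |closure| = 1
  (110)? : |closure| = 1 (new start) + 1 (body) + 1 (new accept, via ε) = 3
  11 : same as the first factor's closure: |closure| = 1
  (110)?|11 : |closure| = 1 (new start) + (3 + 1) + 1 (new accept, since some branch ε-reaches its own accept) = 6

6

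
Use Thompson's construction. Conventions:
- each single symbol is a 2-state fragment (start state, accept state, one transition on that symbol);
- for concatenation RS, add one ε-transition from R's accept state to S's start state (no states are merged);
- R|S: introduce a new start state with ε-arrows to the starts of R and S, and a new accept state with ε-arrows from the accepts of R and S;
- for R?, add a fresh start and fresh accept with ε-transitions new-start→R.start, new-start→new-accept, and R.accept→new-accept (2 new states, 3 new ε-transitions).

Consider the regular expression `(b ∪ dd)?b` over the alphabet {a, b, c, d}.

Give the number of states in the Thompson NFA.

By structural recursion:
Each of the 4 symbol leaves contributes a 2-state fragment.
  dd : 4 states
  b ∪ dd : 8 states
  (b ∪ dd)? : 10 states
  (b ∪ dd)?b : 12 states

12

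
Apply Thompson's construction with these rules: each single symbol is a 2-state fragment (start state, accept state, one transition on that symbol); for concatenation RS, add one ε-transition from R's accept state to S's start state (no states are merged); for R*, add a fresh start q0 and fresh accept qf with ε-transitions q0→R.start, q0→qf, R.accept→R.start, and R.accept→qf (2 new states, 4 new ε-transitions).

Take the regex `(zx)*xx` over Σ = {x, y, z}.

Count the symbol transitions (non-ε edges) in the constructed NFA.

4

Per subexpression:
Each of the 4 symbol leaves contributes exactly 1 symbol transition.
  zx — 2 symbol transitions
  (zx)* — 2 symbol transitions
  (zx)*xx — 4 symbol transitions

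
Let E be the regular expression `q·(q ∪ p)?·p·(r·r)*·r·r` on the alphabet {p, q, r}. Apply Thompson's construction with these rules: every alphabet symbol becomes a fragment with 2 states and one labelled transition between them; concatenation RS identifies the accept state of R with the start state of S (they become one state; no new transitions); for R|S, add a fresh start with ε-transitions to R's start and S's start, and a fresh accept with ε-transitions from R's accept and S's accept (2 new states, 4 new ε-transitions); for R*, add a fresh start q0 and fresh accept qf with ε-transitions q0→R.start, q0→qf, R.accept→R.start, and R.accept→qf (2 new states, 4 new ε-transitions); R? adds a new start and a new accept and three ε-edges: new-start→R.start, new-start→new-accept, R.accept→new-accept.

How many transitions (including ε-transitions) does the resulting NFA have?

Per subexpression:
Each of the 8 symbol leaves contributes 1 transition (1 symbol, 0 ε).
  q ∪ p : 6 transitions (2 symbol, 4 ε)
  (q ∪ p)? : 9 transitions (2 symbol, 7 ε)
  r·r : 2 transitions (2 symbol, 0 ε)
  (r·r)* : 6 transitions (2 symbol, 4 ε)
  q·(q ∪ p)?·p·(r·r)*·r·r : 19 transitions (8 symbol, 11 ε)

19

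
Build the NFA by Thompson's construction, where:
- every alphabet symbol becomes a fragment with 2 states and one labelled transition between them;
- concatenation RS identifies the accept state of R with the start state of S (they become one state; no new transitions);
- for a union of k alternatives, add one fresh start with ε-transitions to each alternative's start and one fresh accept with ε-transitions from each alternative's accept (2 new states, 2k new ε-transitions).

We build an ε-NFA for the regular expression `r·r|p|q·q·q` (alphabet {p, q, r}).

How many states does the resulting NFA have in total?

11

Building bottom-up:
Each of the 6 symbol leaves contributes a 2-state fragment.
  r·r — 3 states
  q·q·q — 4 states
  r·r|p|q·q·q — 11 states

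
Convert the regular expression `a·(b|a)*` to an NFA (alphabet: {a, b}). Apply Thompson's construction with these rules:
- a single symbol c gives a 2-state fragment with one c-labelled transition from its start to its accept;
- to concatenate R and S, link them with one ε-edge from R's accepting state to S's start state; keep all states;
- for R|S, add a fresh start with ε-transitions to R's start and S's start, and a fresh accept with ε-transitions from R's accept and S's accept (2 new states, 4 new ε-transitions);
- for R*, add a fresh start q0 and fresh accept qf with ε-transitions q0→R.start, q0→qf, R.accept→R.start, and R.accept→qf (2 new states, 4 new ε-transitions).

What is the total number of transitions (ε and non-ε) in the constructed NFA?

12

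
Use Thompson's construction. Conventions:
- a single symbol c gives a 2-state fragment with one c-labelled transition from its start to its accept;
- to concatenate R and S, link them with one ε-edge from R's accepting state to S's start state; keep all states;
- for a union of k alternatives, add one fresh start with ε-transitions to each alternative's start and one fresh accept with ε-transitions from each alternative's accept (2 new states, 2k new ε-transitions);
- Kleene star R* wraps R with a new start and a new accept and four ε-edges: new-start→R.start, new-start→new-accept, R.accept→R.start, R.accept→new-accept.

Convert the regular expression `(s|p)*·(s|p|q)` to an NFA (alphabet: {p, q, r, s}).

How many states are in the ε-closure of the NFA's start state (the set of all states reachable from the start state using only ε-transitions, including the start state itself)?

9

Compute the ε-closure size of each fragment's start state recursively; a symbol fragment's start has no outgoing ε-edge, so its closure is just itself (size 1).
  s|p : new start ε-reaches every alternative's start; none of them accept ε, so the new accept is not reached: C = 1 + 1 + 1 = 3
  (s|p)* : the star's fresh start ε-reaches both the body's start and the fresh accept: C = 2 + 3 = 5
  s|p|q : new start ε-reaches every alternative's start; none of them accept ε, so the new accept is not reached: C = 1 + 1 + 1 + 1 = 4
  (s|p)*·(s|p|q) : C = 5 + 4 = 9 (closure spills across the concat boundary because the left factor accepts ε)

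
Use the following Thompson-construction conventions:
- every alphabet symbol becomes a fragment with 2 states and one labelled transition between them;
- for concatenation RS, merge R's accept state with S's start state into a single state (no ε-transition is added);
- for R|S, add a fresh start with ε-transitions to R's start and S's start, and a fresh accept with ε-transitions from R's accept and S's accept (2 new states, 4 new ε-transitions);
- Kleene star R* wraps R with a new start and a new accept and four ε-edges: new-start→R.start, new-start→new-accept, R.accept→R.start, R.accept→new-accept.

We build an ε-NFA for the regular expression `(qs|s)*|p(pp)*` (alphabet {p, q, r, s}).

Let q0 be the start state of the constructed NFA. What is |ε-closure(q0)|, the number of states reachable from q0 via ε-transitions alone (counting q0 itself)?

8

Work bottom-up. For each fragment F, track |ε-closure(F.start)| and whether F's accept lies in that closure (i.e. whether F accepts ε). A single-symbol fragment has closure size 1 and does not accept ε.
  qs : same as the first factor's closure: C = 1
  qs|s : new start ε-reaches every alternative's start; none of them accept ε, so the new accept is not reached: C = 1 + 1 + 1 = 3
  (qs|s)* : the star's fresh start ε-reaches both the body's start and the fresh accept: C = 2 + 3 = 5
  pp : same as the first factor's closure: C = 1
  (pp)* : the star's fresh start ε-reaches both the body's start and the fresh accept: C = 2 + 1 = 3
  p(pp)* : C equals the left operand's closure size = 1 (its accept is not ε-reachable, so the closure stops there)
  (qs|s)*|p(pp)* : new start ε-reaches every alternative's start; at least one alternative accepts ε, so the union's new accept is reached too: C = 1 + 5 + 1 + 1 = 8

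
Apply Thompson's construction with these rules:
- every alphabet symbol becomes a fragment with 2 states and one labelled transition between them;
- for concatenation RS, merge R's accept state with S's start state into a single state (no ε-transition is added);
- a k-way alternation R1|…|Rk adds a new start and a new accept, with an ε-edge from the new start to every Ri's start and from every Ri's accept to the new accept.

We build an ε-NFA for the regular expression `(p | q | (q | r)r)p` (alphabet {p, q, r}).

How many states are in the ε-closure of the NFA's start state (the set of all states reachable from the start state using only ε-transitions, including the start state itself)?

6

Work bottom-up. For each fragment F, track |ε-closure(F.start)| and whether F's accept lies in that closure (i.e. whether F accepts ε). A single-symbol fragment has closure size 1 and does not accept ε.
  q | r : new start ε-reaches every alternative's start; none of them accept ε, so the new accept is not reached: C = 1 + 1 + 1 = 3
  (q | r)r : C equals the left operand's closure size = 3 (its accept is not ε-reachable, so the closure stops there)
  p | q | (q | r)r : new start ε-reaches every alternative's start; none of them accept ε, so the new accept is not reached: C = 1 + 1 + 1 + 3 = 6
  (p | q | (q | r)r)p : same as the first factor's closure: C = 6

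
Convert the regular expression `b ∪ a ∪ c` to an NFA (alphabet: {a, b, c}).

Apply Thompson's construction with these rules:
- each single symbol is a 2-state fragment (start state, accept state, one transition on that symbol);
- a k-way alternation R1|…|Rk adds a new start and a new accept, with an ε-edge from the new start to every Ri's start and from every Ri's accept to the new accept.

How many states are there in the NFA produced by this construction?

8

Per subexpression:
Each of the 3 symbol leaves contributes a 2-state fragment.
  b ∪ a ∪ c — 8 states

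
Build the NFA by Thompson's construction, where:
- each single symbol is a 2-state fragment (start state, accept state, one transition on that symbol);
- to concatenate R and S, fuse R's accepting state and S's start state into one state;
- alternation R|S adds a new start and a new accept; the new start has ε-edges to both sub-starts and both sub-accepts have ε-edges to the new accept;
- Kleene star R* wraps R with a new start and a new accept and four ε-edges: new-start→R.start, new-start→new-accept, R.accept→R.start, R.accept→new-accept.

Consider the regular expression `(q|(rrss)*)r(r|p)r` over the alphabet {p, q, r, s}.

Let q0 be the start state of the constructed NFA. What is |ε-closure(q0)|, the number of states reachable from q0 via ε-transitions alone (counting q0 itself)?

Compute the ε-closure size of each fragment's start state recursively; a symbol fragment's start has no outgoing ε-edge, so its closure is just itself (size 1).
  rrss : |ε-closure| equals the left operand's closure size = 1 (its accept is not ε-reachable, so the closure stops there)
  (rrss)* : new start has ε-edges to the inner start and to the new accept, so |ε-closure| = 2 + 1 = 3
  q|(rrss)* : new start ε-reaches every alternative's start; at least one alternative accepts ε, so the union's new accept is reached too: |ε-closure| = 1 + 1 + 3 + 1 = 6
  r|p : |ε-closure| = 1 + 1 + 1 = 3 (the new accept is not ε-reachable since no branch accepts ε)
  (q|(rrss)*)r(r|p)r : |ε-closure| = 6 + (1−1) = 6 (closure spills across the concat boundary because the left factor accepts ε)

6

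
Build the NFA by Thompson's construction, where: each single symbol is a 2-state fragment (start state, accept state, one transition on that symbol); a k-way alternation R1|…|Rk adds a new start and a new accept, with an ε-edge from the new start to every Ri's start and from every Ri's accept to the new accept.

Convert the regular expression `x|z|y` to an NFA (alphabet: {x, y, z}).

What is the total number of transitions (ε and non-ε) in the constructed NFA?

Per subexpression:
Each of the 3 symbol leaves contributes 1 transition (1 symbol, 0 ε).
  x|z|y — 9 transitions (3 symbol, 6 ε)

9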